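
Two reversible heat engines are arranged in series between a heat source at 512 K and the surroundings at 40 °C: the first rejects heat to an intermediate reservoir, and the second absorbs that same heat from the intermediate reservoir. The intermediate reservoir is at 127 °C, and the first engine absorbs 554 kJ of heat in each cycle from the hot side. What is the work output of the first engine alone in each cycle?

T_C = 40 °C → 40 + 273.15 = 313.15 K.
T_m = 127 °C → 127 + 273.15 = 400.15 K.
First-stage efficiency η₁ = 1 − T_m/T_H = 1 − 400.15/512.00 = 0.2185.
W₁ = η₁·Q_H = 0.2185 × 554 = 121.0 kJ.

W₁ ≈ 121.0 kJ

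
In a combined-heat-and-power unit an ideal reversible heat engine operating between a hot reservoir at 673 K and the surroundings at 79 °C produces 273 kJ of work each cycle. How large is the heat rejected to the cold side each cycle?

Q_C ≈ 299.6 kJ

T_C = 79 °C → 79 + 273.15 = 352.15 K.
η_rev = 1 − T_C/T_H = 1 − 352.15/673.00 = 0.4767.
Since Q_C/Q_H = T_C/T_H and Q_H = W/η, Q_C = W·T_C/(T_H − T_C) = 273 × 352.15/320.85 = 299.6 kJ.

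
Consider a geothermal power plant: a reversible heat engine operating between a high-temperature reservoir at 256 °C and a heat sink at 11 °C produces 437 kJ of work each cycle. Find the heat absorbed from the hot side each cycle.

T_H = 256 °C → 256 + 273.15 = 529.15 K.
T_C = 11 °C → 11 + 273.15 = 284.15 K.
The Carnot efficiency is η = 1 − T_C/T_H = 1 − 284.15/529.15 = 0.4630.
Q_H = W/η = 437/0.4630 = 944 kJ.

Q_H ≈ 944 kJ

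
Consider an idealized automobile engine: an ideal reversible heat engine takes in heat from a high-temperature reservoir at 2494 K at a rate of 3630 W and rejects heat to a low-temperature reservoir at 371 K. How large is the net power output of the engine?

η_rev = 1 − T_C/T_H = 1 − 371.00/2494.00 = 0.8512.
W = η·Q_H = 0.8512 × 3630 = 3090 W.

Ẇ ≈ 3090 W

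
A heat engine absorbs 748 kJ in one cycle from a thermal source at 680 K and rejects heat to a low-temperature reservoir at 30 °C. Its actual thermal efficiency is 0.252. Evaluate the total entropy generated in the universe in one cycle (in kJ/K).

ΔS_univ ≈ 0.746 kJ/K

T_C = 30 °C → 30 + 273.15 = 303.15 K.
W = η·Q_H = 0.252 × 748 = 188.5 kJ, so Q_C = Q_H − W = 559.5 kJ.
The hot reservoir loses entropy Q_H/T_H = 748/680.00 = 1.100 kJ/K; the cold reservoir gains Q_C/T_C = 559.5/303.15 = 1.846 kJ/K.
ΔS_univ = −Q_H/T_H + Q_C/T_C = 0.746 kJ/K (> 0, since η = 0.252 < η_Carnot = 0.554).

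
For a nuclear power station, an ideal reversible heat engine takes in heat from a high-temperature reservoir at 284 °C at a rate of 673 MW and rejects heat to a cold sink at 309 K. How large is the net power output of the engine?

T_H = 284 °C → 284 + 273.15 = 557.15 K.
Since the cycle is reversible, η = 1 − T_C/T_H = 1 − 309.00/557.15 = 0.4454.
W = η·Q_H = 0.4454 × 673 = 300 MW.

Ẇ ≈ 300 MW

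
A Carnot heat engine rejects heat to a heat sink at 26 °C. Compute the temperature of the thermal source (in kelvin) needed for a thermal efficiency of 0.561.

T_H ≈ 681 K

T_C = 26 °C → 26 + 273.15 = 299.15 K.
From η = 1 − T_C/T_H, solving for T_H gives T_H = T_C/(1 − η) = 299.15/(1 − 0.561) = 681 K.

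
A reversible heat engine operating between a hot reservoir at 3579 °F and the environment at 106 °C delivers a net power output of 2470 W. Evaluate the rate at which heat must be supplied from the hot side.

T_H = 3579 °F → (3579 − 32) × 5/9 = 1970.56 °C = 2243.71 K.
T_C = 106 °C → 106 + 273.15 = 379.15 K.
For a reversible engine, η = 1 − T_C/T_H = 1 − 379.15/2243.71 = 0.8310.
Q_H = W/η = 2470/0.8310 = 2970 W.

Q̇_H ≈ 2970 W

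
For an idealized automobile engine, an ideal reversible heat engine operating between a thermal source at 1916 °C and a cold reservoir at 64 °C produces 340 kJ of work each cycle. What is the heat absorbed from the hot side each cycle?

T_H = 1916 °C → 1916 + 273.15 = 2189.15 K.
T_C = 64 °C → 64 + 273.15 = 337.15 K.
For a reversible engine, η = 1 − T_C/T_H = 1 − 337.15/2189.15 = 0.8460.
Q_H = W/η = 340/0.8460 = 402 kJ.

Q_H ≈ 402 kJ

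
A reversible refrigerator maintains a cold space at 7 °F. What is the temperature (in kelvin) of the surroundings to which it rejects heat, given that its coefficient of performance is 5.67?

T_H ≈ 305 K

T_C = 7 °F → (7 − 32) × 5/9 = -13.89 °C = 259.26 K.
COP_R = T_C/(T_H − T_C) ⇒ T_H = T_C·(1 + 1/COP_R) = 259.26 × (1 + 1/5.67) = 305 K.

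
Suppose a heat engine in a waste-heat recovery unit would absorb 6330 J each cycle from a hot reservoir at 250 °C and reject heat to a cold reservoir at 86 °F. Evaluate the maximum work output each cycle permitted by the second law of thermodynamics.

T_H = 250 °C → 250 + 273.15 = 523.15 K.
T_C = 86 °F → (86 − 32) × 5/9 = 30.00 °C = 303.15 K.
By the Carnot theorem, η_max = 1 − T_C/T_H = 1 − 303.15/523.15 = 0.4205.
W_max = η_max · Q_H = 0.4205 × 6330 = 2660 J.

W_max ≈ 2660 J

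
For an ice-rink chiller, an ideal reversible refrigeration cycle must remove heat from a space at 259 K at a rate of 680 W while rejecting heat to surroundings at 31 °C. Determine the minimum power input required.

Ẇ_in ≈ 119 W

T_H = 31 °C → 31 + 273.15 = 304.15 K.
COP_R = T_C/(T_H − T_C) = 259.00/45.15 = 5.7364.
W = Q_C/COP_R = 680/5.7364 = 119 W.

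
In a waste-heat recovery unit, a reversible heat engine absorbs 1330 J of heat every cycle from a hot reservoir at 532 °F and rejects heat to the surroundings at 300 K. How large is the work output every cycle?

T_H = 532 °F → (532 − 32) × 5/9 = 277.78 °C = 550.93 K.
The Carnot efficiency is η = 1 − T_C/T_H = 1 − 300.00/550.93 = 0.4555.
W = η·Q_H = 0.4555 × 1330 = 605.8 J.

W ≈ 605.8 J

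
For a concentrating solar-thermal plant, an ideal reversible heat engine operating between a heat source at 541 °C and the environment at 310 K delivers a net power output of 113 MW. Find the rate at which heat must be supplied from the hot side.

T_H = 541 °C → 541 + 273.15 = 814.15 K.
The Carnot efficiency is η = 1 − T_C/T_H = 1 − 310.00/814.15 = 0.6192.
Q_H = W/η = 113/0.6192 = 182.5 MW.

Q̇_H ≈ 182.5 MW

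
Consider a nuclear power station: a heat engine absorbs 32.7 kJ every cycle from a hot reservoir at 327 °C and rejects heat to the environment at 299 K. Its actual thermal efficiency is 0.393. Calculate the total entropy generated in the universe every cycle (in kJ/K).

ΔS_univ ≈ 0.0119 kJ/K

T_H = 327 °C → 327 + 273.15 = 600.15 K.
W = η·Q_H = 0.393 × 32.7 = 12.85 kJ, so Q_C = Q_H − W = 19.85 kJ.
Entropy balance on the reservoirs: −Q_H/T_H = -0.05449 kJ/K, +Q_C/T_C = 0.06638 kJ/K.
ΔS_univ = −Q_H/T_H + Q_C/T_C = 0.0119 kJ/K (> 0, since η = 0.393 < η_Carnot = 0.502).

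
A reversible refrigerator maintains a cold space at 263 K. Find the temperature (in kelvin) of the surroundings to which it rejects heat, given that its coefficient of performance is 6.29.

COP_R = T_C/(T_H − T_C) ⇒ T_H = T_C·(1 + 1/COP_R) = 263.00 × (1 + 1/6.29) = 305 K.

T_H ≈ 305 K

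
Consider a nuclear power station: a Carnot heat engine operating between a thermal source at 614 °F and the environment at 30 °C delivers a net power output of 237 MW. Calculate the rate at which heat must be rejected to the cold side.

T_H = 614 °F → (614 − 32) × 5/9 = 323.33 °C = 596.48 K.
T_C = 30 °C → 30 + 273.15 = 303.15 K.
η_rev = 1 − T_C/T_H = 1 − 303.15/596.48 = 0.4918.
Since Q_C/Q_H = T_C/T_H and Q_H = W/η, Q_C = W·T_C/(T_H − T_C) = 237 × 303.15/293.33 = 244.9 MW.

Q̇_C ≈ 244.9 MW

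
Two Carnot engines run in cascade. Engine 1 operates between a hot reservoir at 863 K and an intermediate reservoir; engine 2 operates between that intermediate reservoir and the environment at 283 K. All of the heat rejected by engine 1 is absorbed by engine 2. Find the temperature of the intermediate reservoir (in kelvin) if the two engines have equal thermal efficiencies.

T_m ≈ 494.2 K

Equal efficiencies require 1 − T_m/T_H = 1 − T_C/T_m, i.e. T_m/T_H = T_C/T_m, so T_m = √(T_H·T_C) = √(863.00 × 283.00) = 494.2 K.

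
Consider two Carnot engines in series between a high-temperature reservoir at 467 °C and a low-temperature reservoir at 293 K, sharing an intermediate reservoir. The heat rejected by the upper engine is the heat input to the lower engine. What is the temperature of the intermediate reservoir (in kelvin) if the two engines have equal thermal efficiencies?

T_m ≈ 466 K

T_H = 467 °C → 467 + 273.15 = 740.15 K.
Equal efficiencies require 1 − T_m/T_H = 1 − T_C/T_m, i.e. T_m/T_H = T_C/T_m, so T_m = √(T_H·T_C) = √(740.15 × 293.00) = 466 K.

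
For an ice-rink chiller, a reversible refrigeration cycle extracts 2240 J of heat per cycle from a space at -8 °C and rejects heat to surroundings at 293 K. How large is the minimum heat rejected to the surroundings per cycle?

Q_H ≈ 2480 J

T_C = -8 °C → -8 + 273.15 = 265.15 K.
For a reversible cycle Q_H/Q_C = T_H/T_C, so Q_H = Q_C·T_H/T_C = 2240 × 293.00/265.15 = 2480 J.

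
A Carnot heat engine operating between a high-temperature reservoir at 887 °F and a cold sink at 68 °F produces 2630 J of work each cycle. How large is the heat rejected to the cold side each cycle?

Q_C ≈ 1690 J

T_H = 887 °F → (887 − 32) × 5/9 = 475.00 °C = 748.15 K.
T_C = 68 °F → (68 − 32) × 5/9 = 20.00 °C = 293.15 K.
Carnot efficiency: η = 1 − T_C/T_H = 1 − 293.15/748.15 = 0.6082.
Since Q_C/Q_H = T_C/T_H and Q_H = W/η, Q_C = W·T_C/(T_H − T_C) = 2630 × 293.15/455.00 = 1690 J.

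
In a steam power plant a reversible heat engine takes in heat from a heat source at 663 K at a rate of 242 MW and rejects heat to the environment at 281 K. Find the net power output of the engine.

Ẇ ≈ 139 MW

Carnot efficiency: η = 1 − T_C/T_H = 1 − 281.00/663.00 = 0.5762.
W = η·Q_H = 0.5762 × 242 = 139 MW.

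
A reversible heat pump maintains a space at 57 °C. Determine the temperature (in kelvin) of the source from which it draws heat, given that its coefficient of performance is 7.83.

T_C ≈ 288 K

T_H = 57 °C → 57 + 273.15 = 330.15 K.
COP_HP = T_H/(T_H − T_C) ⇒ T_C = T_H·(COP_HP − 1)/COP_HP = 330.15 × (7.83 − 1)/7.83 = 288 K.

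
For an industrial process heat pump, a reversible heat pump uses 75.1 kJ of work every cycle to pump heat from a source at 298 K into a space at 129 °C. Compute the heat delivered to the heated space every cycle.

T_H = 129 °C → 129 + 273.15 = 402.15 K.
For a reversible heat pump, COP_HP = T_H/(T_H − T_C) = 402.15/104.15 = 3.8613.
Q_H = COP_HP · W = 3.8613 × 75.1 = 290 kJ.

Q_H ≈ 290 kJ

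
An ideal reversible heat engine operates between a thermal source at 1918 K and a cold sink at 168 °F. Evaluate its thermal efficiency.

T_C = 168 °F → (168 − 32) × 5/9 = 75.56 °C = 348.71 K.
Carnot efficiency: η = 1 − T_C/T_H = 1 − 348.71/1918.00 = 0.818.

η ≈ 0.818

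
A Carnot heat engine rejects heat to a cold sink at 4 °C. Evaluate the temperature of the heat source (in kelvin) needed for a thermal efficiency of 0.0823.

T_H ≈ 302 K

T_C = 4 °C → 4 + 273.15 = 277.15 K.
From η = 1 − T_C/T_H, solving for T_H gives T_H = T_C/(1 − η) = 277.15/(1 − 0.0823) = 302 K.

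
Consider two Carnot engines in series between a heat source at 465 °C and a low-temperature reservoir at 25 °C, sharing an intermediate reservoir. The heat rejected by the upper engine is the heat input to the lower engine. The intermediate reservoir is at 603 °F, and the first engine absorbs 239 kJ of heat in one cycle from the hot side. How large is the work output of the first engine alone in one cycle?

T_H = 465 °C → 465 + 273.15 = 738.15 K.
T_C = 25 °C → 25 + 273.15 = 298.15 K.
T_m = 603 °F → (603 − 32) × 5/9 = 317.22 °C = 590.37 K.
First-stage efficiency η₁ = 1 − T_m/T_H = 1 − 590.37/738.15 = 0.2002.
W₁ = η₁·Q_H = 0.2002 × 239 = 47.8 kJ.

W₁ ≈ 47.8 kJ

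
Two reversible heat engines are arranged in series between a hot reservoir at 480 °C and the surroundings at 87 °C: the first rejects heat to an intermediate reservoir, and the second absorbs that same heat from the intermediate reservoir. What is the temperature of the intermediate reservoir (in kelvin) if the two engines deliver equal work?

T_H = 480 °C → 480 + 273.15 = 753.15 K.
T_C = 87 °C → 87 + 273.15 = 360.15 K.
For reversible stages Q_m = Q_H·(T_m/T_H). Setting W₁ = Q_H(1 − T_m/T_H) equal to W₂ = Q_m(1 − T_C/T_m) = Q_H·(T_m − T_C)/T_H gives T_H − T_m = T_m − T_C, so T_m = (T_H + T_C)/2 = (753.15 + 360.15)/2 = 556.6 K.

T_m ≈ 556.6 K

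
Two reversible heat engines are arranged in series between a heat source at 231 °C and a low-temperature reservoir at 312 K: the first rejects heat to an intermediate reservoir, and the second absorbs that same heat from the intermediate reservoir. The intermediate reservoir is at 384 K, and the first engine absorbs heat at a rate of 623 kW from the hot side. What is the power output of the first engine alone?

T_H = 231 °C → 231 + 273.15 = 504.15 K.
First-stage efficiency η₁ = 1 − T_m/T_H = 1 − 384.00/504.15 = 0.2383.
W₁ = η₁·Q_H = 0.2383 × 623 = 148 kW.

Ẇ₁ ≈ 148 kW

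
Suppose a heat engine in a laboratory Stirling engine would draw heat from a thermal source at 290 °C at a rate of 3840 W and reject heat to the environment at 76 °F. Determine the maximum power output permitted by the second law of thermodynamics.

Ẇ_max ≈ 1810 W

T_H = 290 °C → 290 + 273.15 = 563.15 K.
T_C = 76 °F → (76 − 32) × 5/9 = 24.44 °C = 297.59 K.
The second-law ceiling is the Carnot efficiency, η_max = 1 − T_C/T_H = 1 − 297.59/563.15 = 0.4716.
W_max = η_max · Q_H = 0.4716 × 3840 = 1810 W.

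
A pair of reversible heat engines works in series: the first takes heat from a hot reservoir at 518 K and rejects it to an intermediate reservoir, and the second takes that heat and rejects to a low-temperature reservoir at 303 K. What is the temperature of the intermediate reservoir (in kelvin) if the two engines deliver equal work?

For reversible stages Q_m = Q_H·(T_m/T_H). Setting W₁ = Q_H(1 − T_m/T_H) equal to W₂ = Q_m(1 − T_C/T_m) = Q_H·(T_m − T_C)/T_H gives T_H − T_m = T_m − T_C, so T_m = (T_H + T_C)/2 = (518.00 + 303.00)/2 = 410 K.

T_m ≈ 410 K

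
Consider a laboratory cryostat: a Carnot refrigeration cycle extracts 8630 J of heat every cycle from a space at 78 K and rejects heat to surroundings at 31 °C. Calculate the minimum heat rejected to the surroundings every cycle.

T_H = 31 °C → 31 + 273.15 = 304.15 K.
For a reversible cycle Q_H/Q_C = T_H/T_C, so Q_H = Q_C·T_H/T_C = 8630 × 304.15/78.00 = 33700 J.

Q_H ≈ 33700 J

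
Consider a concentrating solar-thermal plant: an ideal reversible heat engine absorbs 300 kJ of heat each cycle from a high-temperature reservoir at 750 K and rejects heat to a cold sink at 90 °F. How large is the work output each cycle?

W ≈ 178 kJ

T_C = 90 °F → (90 − 32) × 5/9 = 32.22 °C = 305.37 K.
The Carnot efficiency is η = 1 − T_C/T_H = 1 − 305.37/750.00 = 0.5928.
W = η·Q_H = 0.5928 × 300 = 178 kJ.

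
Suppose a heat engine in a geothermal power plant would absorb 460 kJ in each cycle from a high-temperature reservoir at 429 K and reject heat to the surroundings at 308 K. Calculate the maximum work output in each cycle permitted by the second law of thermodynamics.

No engine can exceed the Carnot limit: η_max = 1 − T_C/T_H = 1 − 308.00/429.00 = 0.2821.
W_max = η_max · Q_H = 0.2821 × 460 = 129.7 kJ.

W_max ≈ 129.7 kJ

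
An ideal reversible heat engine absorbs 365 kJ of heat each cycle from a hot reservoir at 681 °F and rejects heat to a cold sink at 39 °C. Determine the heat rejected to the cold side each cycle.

T_H = 681 °F → (681 − 32) × 5/9 = 360.56 °C = 633.71 K.
T_C = 39 °C → 39 + 273.15 = 312.15 K.
Since the cycle is reversible, η = 1 − T_C/T_H = 1 − 312.15/633.71 = 0.5074.
For a reversible cycle Q_C/Q_H = T_C/T_H, so Q_C = 365 × 312.15/633.71 = 180 kJ.

Q_C ≈ 180 kJ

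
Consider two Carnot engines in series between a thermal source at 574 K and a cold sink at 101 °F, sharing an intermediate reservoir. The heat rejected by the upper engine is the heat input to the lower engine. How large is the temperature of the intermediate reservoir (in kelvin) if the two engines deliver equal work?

T_C = 101 °F → (101 − 32) × 5/9 = 38.33 °C = 311.48 K.
For reversible stages Q_m = Q_H·(T_m/T_H). Setting W₁ = Q_H(1 − T_m/T_H) equal to W₂ = Q_m(1 − T_C/T_m) = Q_H·(T_m − T_C)/T_H gives T_H − T_m = T_m − T_C, so T_m = (T_H + T_C)/2 = (574.00 + 311.48)/2 = 442.7 K.

T_m ≈ 442.7 K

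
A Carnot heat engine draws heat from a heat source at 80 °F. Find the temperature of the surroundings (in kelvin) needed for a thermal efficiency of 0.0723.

T_H = 80 °F → (80 − 32) × 5/9 = 26.67 °C = 299.82 K.
From η = 1 − T_C/T_H, T_C = T_H·(1 − η) = 299.82 × (1 − 0.0723) = 278 K.

T_C ≈ 278 K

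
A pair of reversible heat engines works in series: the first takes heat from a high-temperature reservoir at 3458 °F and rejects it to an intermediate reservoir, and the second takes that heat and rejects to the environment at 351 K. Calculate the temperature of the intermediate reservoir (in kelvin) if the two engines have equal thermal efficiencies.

T_H = 3458 °F → (3458 − 32) × 5/9 = 1903.33 °C = 2176.48 K.
Equal efficiencies require 1 − T_m/T_H = 1 − T_C/T_m, i.e. T_m/T_H = T_C/T_m, so T_m = √(T_H·T_C) = √(2176.48 × 351.00) = 874 K.

T_m ≈ 874 K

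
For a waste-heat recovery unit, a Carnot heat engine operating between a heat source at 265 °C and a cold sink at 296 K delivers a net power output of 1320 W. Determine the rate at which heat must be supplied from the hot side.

Q̇_H ≈ 2930 W

T_H = 265 °C → 265 + 273.15 = 538.15 K.
The Carnot efficiency is η = 1 − T_C/T_H = 1 − 296.00/538.15 = 0.4500.
Q_H = W/η = 1320/0.4500 = 2930 W.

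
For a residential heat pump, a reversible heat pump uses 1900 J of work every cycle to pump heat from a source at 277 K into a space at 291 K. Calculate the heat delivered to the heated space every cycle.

COP_HP = T_H/(T_H − T_C) = 291.00/14.00 = 20.7857.
Q_H = COP_HP · W = 20.7857 × 1900 = 39490 J.

Q_H ≈ 39490 J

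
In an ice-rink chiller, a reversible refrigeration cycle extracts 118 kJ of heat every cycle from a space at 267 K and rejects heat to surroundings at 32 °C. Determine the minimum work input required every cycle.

T_H = 32 °C → 32 + 273.15 = 305.15 K.
For a reversible refrigerator, COP_R = T_C/(T_H − T_C) = 267.00/38.15 = 6.9987.
W = Q_C/COP_R = 118/6.9987 = 16.9 kJ.

W_in ≈ 16.9 kJ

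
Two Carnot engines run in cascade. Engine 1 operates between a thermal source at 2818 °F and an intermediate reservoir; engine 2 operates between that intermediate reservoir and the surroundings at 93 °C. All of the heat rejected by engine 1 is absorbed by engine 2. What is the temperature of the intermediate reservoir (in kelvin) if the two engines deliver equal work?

T_m ≈ 1094 K

T_H = 2818 °F → (2818 − 32) × 5/9 = 1547.78 °C = 1820.93 K.
T_C = 93 °C → 93 + 273.15 = 366.15 K.
For reversible stages Q_m = Q_H·(T_m/T_H). Setting W₁ = Q_H(1 − T_m/T_H) equal to W₂ = Q_m(1 − T_C/T_m) = Q_H·(T_m − T_C)/T_H gives T_H − T_m = T_m − T_C, so T_m = (T_H + T_C)/2 = (1820.93 + 366.15)/2 = 1094 K.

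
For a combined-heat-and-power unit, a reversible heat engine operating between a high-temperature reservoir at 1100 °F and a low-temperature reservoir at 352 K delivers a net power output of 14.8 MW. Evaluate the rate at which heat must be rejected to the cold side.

Q̇_C ≈ 10.1 MW

T_H = 1100 °F → (1100 − 32) × 5/9 = 593.33 °C = 866.48 K.
Carnot efficiency: η = 1 − T_C/T_H = 1 − 352.00/866.48 = 0.5938.
Since Q_C/Q_H = T_C/T_H and Q_H = W/η, Q_C = W·T_C/(T_H − T_C) = 14.8 × 352.00/514.48 = 10.1 MW.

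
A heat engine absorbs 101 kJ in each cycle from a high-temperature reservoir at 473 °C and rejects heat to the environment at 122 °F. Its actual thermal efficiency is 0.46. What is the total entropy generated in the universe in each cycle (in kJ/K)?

ΔS_univ ≈ 0.0334 kJ/K

T_H = 473 °C → 473 + 273.15 = 746.15 K.
T_C = 122 °F → (122 − 32) × 5/9 = 50.00 °C = 323.15 K.
W = η·Q_H = 0.46 × 101 = 46.46 kJ, so Q_C = Q_H − W = 54.54 kJ.
Entropy balance on the reservoirs: −Q_H/T_H = -0.1354 kJ/K, +Q_C/T_C = 0.1688 kJ/K.
ΔS_univ = −Q_H/T_H + Q_C/T_C = 0.0334 kJ/K (> 0, since η = 0.46 < η_Carnot = 0.567).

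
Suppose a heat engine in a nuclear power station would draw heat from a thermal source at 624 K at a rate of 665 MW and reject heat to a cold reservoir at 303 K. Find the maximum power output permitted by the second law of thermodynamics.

The second-law ceiling is the Carnot efficiency, η_max = 1 − T_C/T_H = 1 − 303.00/624.00 = 0.5144.
W_max = η_max · Q_H = 0.5144 × 665 = 342.1 MW.

Ẇ_max ≈ 342.1 MW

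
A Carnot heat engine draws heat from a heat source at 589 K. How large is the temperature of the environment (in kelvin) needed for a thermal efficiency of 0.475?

From η = 1 − T_C/T_H, T_C = T_H·(1 − η) = 589.00 × (1 − 0.475) = 309 K.

T_C ≈ 309 K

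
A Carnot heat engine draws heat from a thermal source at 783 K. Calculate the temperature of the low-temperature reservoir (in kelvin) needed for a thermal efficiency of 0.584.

From η = 1 − T_C/T_H, T_C = T_H·(1 − η) = 783.00 × (1 − 0.584) = 326 K.

T_C ≈ 326 K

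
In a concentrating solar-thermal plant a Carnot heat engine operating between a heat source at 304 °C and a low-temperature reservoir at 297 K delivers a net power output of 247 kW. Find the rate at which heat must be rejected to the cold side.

Q̇_C ≈ 262 kW

T_H = 304 °C → 304 + 273.15 = 577.15 K.
η_rev = 1 − T_C/T_H = 1 − 297.00/577.15 = 0.4854.
Since Q_C/Q_H = T_C/T_H and Q_H = W/η, Q_C = W·T_C/(T_H − T_C) = 247 × 297.00/280.15 = 262 kW.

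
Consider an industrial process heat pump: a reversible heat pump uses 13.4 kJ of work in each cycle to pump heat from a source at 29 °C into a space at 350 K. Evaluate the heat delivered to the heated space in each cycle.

T_C = 29 °C → 29 + 273.15 = 302.15 K.
For a reversible heat pump, COP_HP = T_H/(T_H − T_C) = 350.00/47.85 = 7.3145.
Q_H = COP_HP · W = 7.3145 × 13.4 = 98.0 kJ.

Q_H ≈ 98.0 kJ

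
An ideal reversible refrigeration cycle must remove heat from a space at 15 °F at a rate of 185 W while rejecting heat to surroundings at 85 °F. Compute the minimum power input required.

Ẇ_in ≈ 27.3 W

T_H = 85 °F → (85 − 32) × 5/9 = 29.44 °C = 302.59 K.
T_C = 15 °F → (15 − 32) × 5/9 = -9.44 °C = 263.71 K.
For a reversible refrigerator, COP_R = T_C/(T_H − T_C) = 263.71/38.89 = 6.7810.
W = Q_C/COP_R = 185/6.7810 = 27.3 W.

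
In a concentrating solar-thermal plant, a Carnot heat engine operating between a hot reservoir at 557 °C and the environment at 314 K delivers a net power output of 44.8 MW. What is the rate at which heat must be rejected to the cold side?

Q̇_C ≈ 27.3 MW

T_H = 557 °C → 557 + 273.15 = 830.15 K.
The Carnot efficiency is η = 1 − T_C/T_H = 1 − 314.00/830.15 = 0.6218.
Since Q_C/Q_H = T_C/T_H and Q_H = W/η, Q_C = W·T_C/(T_H − T_C) = 44.8 × 314.00/516.15 = 27.3 MW.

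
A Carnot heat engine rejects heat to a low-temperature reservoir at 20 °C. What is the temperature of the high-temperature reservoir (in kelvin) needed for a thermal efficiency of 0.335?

T_C = 20 °C → 20 + 273.15 = 293.15 K.
From η = 1 − T_C/T_H, solving for T_H gives T_H = T_C/(1 − η) = 293.15/(1 − 0.335) = 441 K.

T_H ≈ 441 K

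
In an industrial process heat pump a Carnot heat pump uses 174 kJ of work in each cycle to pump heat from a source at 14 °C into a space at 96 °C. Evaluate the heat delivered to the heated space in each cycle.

T_H = 96 °C → 96 + 273.15 = 369.15 K.
T_C = 14 °C → 14 + 273.15 = 287.15 K.
COP_HP = T_H/(T_H − T_C) = 369.15/82.00 = 4.5018.
Q_H = COP_HP · W = 4.5018 × 174 = 783.3 kJ.

Q_H ≈ 783.3 kJ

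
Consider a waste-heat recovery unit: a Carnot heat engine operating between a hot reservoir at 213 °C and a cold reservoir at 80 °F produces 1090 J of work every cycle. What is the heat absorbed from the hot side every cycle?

T_H = 213 °C → 213 + 273.15 = 486.15 K.
T_C = 80 °F → (80 − 32) × 5/9 = 26.67 °C = 299.82 K.
η_rev = 1 − T_C/T_H = 1 − 299.82/486.15 = 0.3833.
Q_H = W/η = 1090/0.3833 = 2840 J.

Q_H ≈ 2840 J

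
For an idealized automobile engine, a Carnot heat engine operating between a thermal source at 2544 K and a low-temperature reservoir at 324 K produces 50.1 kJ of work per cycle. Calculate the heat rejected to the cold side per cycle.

Q_C ≈ 7.31 kJ

Carnot efficiency: η = 1 − T_C/T_H = 1 − 324.00/2544.00 = 0.8726.
Since Q_C/Q_H = T_C/T_H and Q_H = W/η, Q_C = W·T_C/(T_H − T_C) = 50.1 × 324.00/2220.00 = 7.31 kJ.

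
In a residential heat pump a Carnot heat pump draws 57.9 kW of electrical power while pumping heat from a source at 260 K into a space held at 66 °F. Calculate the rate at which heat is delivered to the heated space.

Q̇_H ≈ 528 kW

T_H = 66 °F → (66 − 32) × 5/9 = 18.89 °C = 292.04 K.
For a reversible heat pump, COP_HP = T_H/(T_H − T_C) = 292.04/32.04 = 9.1151.
Q_H = COP_HP · W = 9.1151 × 57.9 = 528 kW.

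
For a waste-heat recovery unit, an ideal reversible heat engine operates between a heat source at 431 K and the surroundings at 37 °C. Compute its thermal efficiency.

η ≈ 0.2804

T_C = 37 °C → 37 + 273.15 = 310.15 K.
Carnot efficiency: η = 1 − T_C/T_H = 1 − 310.15/431.00 = 0.2804.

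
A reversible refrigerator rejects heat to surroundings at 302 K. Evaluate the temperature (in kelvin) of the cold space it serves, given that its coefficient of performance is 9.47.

T_C ≈ 273 K

COP_R = T_C/(T_H − T_C) ⇒ T_C = T_H·COP_R/(1 + COP_R) = 302.00 × 9.47/(1 + 9.47) = 273 K.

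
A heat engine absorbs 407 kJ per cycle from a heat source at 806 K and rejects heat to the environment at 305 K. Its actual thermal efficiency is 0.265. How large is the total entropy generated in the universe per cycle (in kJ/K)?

ΔS_univ ≈ 0.476 kJ/K

W = η·Q_H = 0.265 × 407 = 107.9 kJ, so Q_C = Q_H − W = 299.1 kJ.
The hot reservoir loses entropy Q_H/T_H = 407/806.00 = 0.5050 kJ/K; the cold reservoir gains Q_C/T_C = 299.1/305.00 = 0.9808 kJ/K.
ΔS_univ = −Q_H/T_H + Q_C/T_C = 0.476 kJ/K (> 0, since η = 0.265 < η_Carnot = 0.622).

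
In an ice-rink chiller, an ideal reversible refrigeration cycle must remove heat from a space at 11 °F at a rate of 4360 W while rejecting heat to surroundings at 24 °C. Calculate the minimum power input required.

Ẇ_in ≈ 594.7 W

T_H = 24 °C → 24 + 273.15 = 297.15 K.
T_C = 11 °F → (11 − 32) × 5/9 = -11.67 °C = 261.48 K.
The reversible coefficient of performance is COP_R = T_C/(T_H − T_C) = 261.48/35.67 = 7.3313.
W = Q_C/COP_R = 4360/7.3313 = 594.7 W.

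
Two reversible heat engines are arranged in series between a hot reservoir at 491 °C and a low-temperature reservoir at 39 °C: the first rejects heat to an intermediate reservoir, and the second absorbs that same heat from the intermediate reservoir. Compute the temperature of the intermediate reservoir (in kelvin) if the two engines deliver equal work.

T_m ≈ 538.1 K

T_H = 491 °C → 491 + 273.15 = 764.15 K.
T_C = 39 °C → 39 + 273.15 = 312.15 K.
For reversible stages Q_m = Q_H·(T_m/T_H). Setting W₁ = Q_H(1 − T_m/T_H) equal to W₂ = Q_m(1 − T_C/T_m) = Q_H·(T_m − T_C)/T_H gives T_H − T_m = T_m − T_C, so T_m = (T_H + T_C)/2 = (764.15 + 312.15)/2 = 538.1 K.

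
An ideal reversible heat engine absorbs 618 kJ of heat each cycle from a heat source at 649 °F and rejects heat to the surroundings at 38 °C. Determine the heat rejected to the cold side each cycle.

Q_C ≈ 312 kJ

T_H = 649 °F → (649 − 32) × 5/9 = 342.78 °C = 615.93 K.
T_C = 38 °C → 38 + 273.15 = 311.15 K.
For a reversible engine, η = 1 − T_C/T_H = 1 − 311.15/615.93 = 0.4948.
For a reversible cycle Q_C/Q_H = T_C/T_H, so Q_C = 618 × 311.15/615.93 = 312 kJ.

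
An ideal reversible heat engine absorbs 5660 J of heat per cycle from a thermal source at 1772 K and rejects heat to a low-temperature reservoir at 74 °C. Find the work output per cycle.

W ≈ 4550 J

T_C = 74 °C → 74 + 273.15 = 347.15 K.
Since the cycle is reversible, η = 1 − T_C/T_H = 1 − 347.15/1772.00 = 0.8041.
W = η·Q_H = 0.8041 × 5660 = 4550 J.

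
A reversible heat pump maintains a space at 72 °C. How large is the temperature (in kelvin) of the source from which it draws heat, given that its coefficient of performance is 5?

T_H = 72 °C → 72 + 273.15 = 345.15 K.
COP_HP = T_H/(T_H − T_C) ⇒ T_C = T_H·(COP_HP − 1)/COP_HP = 345.15 × (5 − 1)/5 = 276 K.

T_C ≈ 276 K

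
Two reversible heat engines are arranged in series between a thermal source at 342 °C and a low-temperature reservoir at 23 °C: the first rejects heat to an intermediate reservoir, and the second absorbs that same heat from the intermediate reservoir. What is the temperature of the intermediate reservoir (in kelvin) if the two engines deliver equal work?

T_H = 342 °C → 342 + 273.15 = 615.15 K.
T_C = 23 °C → 23 + 273.15 = 296.15 K.
For reversible stages Q_m = Q_H·(T_m/T_H). Setting W₁ = Q_H(1 − T_m/T_H) equal to W₂ = Q_m(1 − T_C/T_m) = Q_H·(T_m − T_C)/T_H gives T_H − T_m = T_m − T_C, so T_m = (T_H + T_C)/2 = (615.15 + 296.15)/2 = 455.6 K.

T_m ≈ 455.6 K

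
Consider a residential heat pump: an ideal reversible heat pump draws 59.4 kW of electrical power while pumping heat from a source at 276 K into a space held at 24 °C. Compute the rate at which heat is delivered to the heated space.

T_H = 24 °C → 24 + 273.15 = 297.15 K.
For a reversible heat pump, COP_HP = T_H/(T_H − T_C) = 297.15/21.15 = 14.0496.
Q_H = COP_HP · W = 14.0496 × 59.4 = 835 kW.

Q̇_H ≈ 835 kW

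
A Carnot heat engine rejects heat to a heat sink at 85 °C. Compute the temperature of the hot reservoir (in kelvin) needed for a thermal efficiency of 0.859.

T_C = 85 °C → 85 + 273.15 = 358.15 K.
From η = 1 − T_C/T_H, solving for T_H gives T_H = T_C/(1 − η) = 358.15/(1 − 0.859) = 2540 K.

T_H ≈ 2540 K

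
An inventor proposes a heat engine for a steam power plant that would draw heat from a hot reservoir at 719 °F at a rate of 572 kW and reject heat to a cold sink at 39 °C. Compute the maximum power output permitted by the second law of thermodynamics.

T_H = 719 °F → (719 − 32) × 5/9 = 381.67 °C = 654.82 K.
T_C = 39 °C → 39 + 273.15 = 312.15 K.
The upper bound on efficiency is η_max = 1 − T_C/T_H = 1 − 312.15/654.82 = 0.5233.
W_max = η_max · Q_H = 0.5233 × 572 = 299 kW.

Ẇ_max ≈ 299 kW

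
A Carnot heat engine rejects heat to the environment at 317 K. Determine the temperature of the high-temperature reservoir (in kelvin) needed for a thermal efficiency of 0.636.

T_H ≈ 871 K

From η = 1 − T_C/T_H, solving for T_H gives T_H = T_C/(1 − η) = 317.00/(1 − 0.636) = 871 K.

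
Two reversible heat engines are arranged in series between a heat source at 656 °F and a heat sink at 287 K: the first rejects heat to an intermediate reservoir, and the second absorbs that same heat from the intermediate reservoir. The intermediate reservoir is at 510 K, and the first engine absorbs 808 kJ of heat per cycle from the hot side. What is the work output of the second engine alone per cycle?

W₂ ≈ 290.7 kJ

T_H = 656 °F → (656 − 32) × 5/9 = 346.67 °C = 619.82 K.
Heat entering the second stage: Q_m = Q_H·(T_m/T_H) = 808 × 510.00/619.82 = 664.8 kJ.
Second-stage efficiency η₂ = 1 − T_C/T_m = 1 − 287.00/510.00 = 0.4373, so W₂ = η₂·Q_m = 290.7 kJ.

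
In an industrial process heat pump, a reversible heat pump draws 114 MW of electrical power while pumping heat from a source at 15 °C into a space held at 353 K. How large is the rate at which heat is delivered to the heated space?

T_C = 15 °C → 15 + 273.15 = 288.15 K.
The Carnot heat-pump COP is COP_HP = T_H/(T_H − T_C) = 353.00/64.85 = 5.4433.
Q_H = COP_HP · W = 5.4433 × 114 = 620.5 MW.

Q̇_H ≈ 620.5 MW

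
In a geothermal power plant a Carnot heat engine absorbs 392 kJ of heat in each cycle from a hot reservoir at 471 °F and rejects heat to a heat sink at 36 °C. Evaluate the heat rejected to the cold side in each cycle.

T_H = 471 °F → (471 − 32) × 5/9 = 243.89 °C = 517.04 K.
T_C = 36 °C → 36 + 273.15 = 309.15 K.
Since the cycle is reversible, η = 1 − T_C/T_H = 1 − 309.15/517.04 = 0.4021.
For a reversible cycle Q_C/Q_H = T_C/T_H, so Q_C = 392 × 309.15/517.04 = 234 kJ.

Q_C ≈ 234 kJ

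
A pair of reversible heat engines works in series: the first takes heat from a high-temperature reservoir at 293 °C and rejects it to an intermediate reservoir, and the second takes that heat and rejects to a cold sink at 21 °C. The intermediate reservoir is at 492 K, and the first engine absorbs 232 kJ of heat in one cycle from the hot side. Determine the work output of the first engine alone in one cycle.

W₁ ≈ 30.39 kJ

T_H = 293 °C → 293 + 273.15 = 566.15 K.
T_C = 21 °C → 21 + 273.15 = 294.15 K.
First-stage efficiency η₁ = 1 − T_m/T_H = 1 − 492.00/566.15 = 0.1310.
W₁ = η₁·Q_H = 0.1310 × 232 = 30.39 kJ.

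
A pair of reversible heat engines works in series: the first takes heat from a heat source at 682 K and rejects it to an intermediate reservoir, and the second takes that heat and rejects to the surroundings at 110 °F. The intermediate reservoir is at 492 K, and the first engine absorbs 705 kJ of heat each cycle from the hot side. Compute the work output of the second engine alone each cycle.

W₂ ≈ 181 kJ

T_C = 110 °F → (110 − 32) × 5/9 = 43.33 °C = 316.48 K.
Heat entering the second stage: Q_m = Q_H·(T_m/T_H) = 705 × 492.00/682.00 = 509 kJ.
Second-stage efficiency η₂ = 1 − T_C/T_m = 1 − 316.48/492.00 = 0.3567, so W₂ = η₂·Q_m = 181 kJ.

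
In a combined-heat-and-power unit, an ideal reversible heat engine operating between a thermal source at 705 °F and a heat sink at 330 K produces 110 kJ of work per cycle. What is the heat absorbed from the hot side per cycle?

Q_H ≈ 224 kJ

T_H = 705 °F → (705 − 32) × 5/9 = 373.89 °C = 647.04 K.
η_rev = 1 − T_C/T_H = 1 − 330.00/647.04 = 0.4900.
Q_H = W/η = 110/0.4900 = 224 kJ.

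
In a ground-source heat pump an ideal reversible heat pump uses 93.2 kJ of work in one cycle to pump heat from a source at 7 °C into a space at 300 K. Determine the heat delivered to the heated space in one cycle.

Q_H ≈ 1409 kJ

T_C = 7 °C → 7 + 273.15 = 280.15 K.
For a reversible heat pump, COP_HP = T_H/(T_H − T_C) = 300.00/19.85 = 15.1134.
Q_H = COP_HP · W = 15.1134 × 93.2 = 1409 kJ.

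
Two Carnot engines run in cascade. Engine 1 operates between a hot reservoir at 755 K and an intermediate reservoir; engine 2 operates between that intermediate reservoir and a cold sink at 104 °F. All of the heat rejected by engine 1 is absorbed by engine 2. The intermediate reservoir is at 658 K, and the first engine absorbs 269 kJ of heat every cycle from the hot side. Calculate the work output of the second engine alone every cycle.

W₂ ≈ 122.9 kJ

T_C = 104 °F → (104 − 32) × 5/9 = 40.00 °C = 313.15 K.
Heat entering the second stage: Q_m = Q_H·(T_m/T_H) = 269 × 658.00/755.00 = 234.4 kJ.
Second-stage efficiency η₂ = 1 − T_C/T_m = 1 − 313.15/658.00 = 0.5241, so W₂ = η₂·Q_m = 122.9 kJ.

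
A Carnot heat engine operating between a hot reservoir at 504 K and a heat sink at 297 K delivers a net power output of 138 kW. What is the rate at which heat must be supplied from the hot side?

Q̇_H ≈ 336.0 kW

For a reversible engine, η = 1 − T_C/T_H = 1 − 297.00/504.00 = 0.4107.
Q_H = W/η = 138/0.4107 = 336.0 kW.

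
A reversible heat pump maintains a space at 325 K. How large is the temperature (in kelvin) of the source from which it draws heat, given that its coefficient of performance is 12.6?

COP_HP = T_H/(T_H − T_C) ⇒ T_C = T_H·(COP_HP − 1)/COP_HP = 325.00 × (12.6 − 1)/12.6 = 299 K.

T_C ≈ 299 K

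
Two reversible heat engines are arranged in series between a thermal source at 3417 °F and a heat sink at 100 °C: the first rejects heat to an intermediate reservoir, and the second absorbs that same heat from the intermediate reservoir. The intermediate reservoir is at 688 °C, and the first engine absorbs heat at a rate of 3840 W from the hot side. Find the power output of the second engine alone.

Ẇ₂ ≈ 1050 W

T_H = 3417 °F → (3417 − 32) × 5/9 = 1880.56 °C = 2153.71 K.
T_C = 100 °C → 100 + 273.15 = 373.15 K.
T_m = 688 °C → 688 + 273.15 = 961.15 K.
Heat entering the second stage: Q_m = Q_H·(T_m/T_H) = 3840 × 961.15/2153.71 = 1710 W.
Second-stage efficiency η₂ = 1 − T_C/T_m = 1 − 373.15/961.15 = 0.6118, so W₂ = η₂·Q_m = 1050 W.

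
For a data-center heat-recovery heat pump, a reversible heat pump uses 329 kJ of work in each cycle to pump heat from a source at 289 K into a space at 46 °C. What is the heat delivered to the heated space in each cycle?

Q_H ≈ 3480 kJ

T_H = 46 °C → 46 + 273.15 = 319.15 K.
For a reversible heat pump, COP_HP = T_H/(T_H − T_C) = 319.15/30.15 = 10.5854.
Q_H = COP_HP · W = 10.5854 × 329 = 3480 kJ.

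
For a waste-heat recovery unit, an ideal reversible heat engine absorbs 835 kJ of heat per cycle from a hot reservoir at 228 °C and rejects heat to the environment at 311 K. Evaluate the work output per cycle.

W ≈ 317 kJ

T_H = 228 °C → 228 + 273.15 = 501.15 K.
The Carnot efficiency is η = 1 − T_C/T_H = 1 − 311.00/501.15 = 0.3794.
W = η·Q_H = 0.3794 × 835 = 317 kJ.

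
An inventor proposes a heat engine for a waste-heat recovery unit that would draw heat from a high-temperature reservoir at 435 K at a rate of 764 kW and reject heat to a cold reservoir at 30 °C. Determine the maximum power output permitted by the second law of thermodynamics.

T_C = 30 °C → 30 + 273.15 = 303.15 K.
By the Carnot theorem, η_max = 1 − T_C/T_H = 1 − 303.15/435.00 = 0.3031.
W_max = η_max · Q_H = 0.3031 × 764 = 232 kW.

Ẇ_max ≈ 232 kW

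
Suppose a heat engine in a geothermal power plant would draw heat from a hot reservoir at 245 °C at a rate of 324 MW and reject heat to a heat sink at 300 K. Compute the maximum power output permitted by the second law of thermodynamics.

T_H = 245 °C → 245 + 273.15 = 518.15 K.
By the Carnot theorem, η_max = 1 − T_C/T_H = 1 − 300.00/518.15 = 0.4210.
W_max = η_max · Q_H = 0.4210 × 324 = 136 MW.

Ẇ_max ≈ 136 MW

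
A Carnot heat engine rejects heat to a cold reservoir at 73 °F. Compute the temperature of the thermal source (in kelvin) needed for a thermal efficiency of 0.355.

T_C = 73 °F → (73 − 32) × 5/9 = 22.78 °C = 295.93 K.
From η = 1 − T_C/T_H, solving for T_H gives T_H = T_C/(1 − η) = 295.93/(1 − 0.355) = 459 K.

T_H ≈ 459 K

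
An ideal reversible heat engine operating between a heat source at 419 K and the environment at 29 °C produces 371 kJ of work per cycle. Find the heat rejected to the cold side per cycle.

Q_C ≈ 959 kJ

T_C = 29 °C → 29 + 273.15 = 302.15 K.
Carnot efficiency: η = 1 − T_C/T_H = 1 − 302.15/419.00 = 0.2789.
Since Q_C/Q_H = T_C/T_H and Q_H = W/η, Q_C = W·T_C/(T_H − T_C) = 371 × 302.15/116.85 = 959 kJ.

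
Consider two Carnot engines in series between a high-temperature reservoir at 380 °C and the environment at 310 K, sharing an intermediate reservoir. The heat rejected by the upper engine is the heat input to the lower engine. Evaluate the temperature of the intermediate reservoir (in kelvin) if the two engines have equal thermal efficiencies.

T_H = 380 °C → 380 + 273.15 = 653.15 K.
Equal efficiencies require 1 − T_m/T_H = 1 − T_C/T_m, i.e. T_m/T_H = T_C/T_m, so T_m = √(T_H·T_C) = √(653.15 × 310.00) = 450 K.

T_m ≈ 450 K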